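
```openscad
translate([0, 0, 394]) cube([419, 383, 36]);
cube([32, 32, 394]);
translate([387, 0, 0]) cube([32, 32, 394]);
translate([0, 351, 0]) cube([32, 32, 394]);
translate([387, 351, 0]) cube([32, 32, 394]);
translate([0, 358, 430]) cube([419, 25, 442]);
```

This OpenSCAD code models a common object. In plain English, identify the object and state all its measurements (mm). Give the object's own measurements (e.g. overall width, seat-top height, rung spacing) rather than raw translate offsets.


A chair. The seat is a 419×383×36 mm slab with its top at z = 430 mm, on four 32×32 mm corner legs (flush with the seat edges, standing on z = 0). A flat backrest 25 mm thick, 442 mm tall, spans the full seat width and rises from the seat top along its +y edge, rear face flush with the rear of the seat.


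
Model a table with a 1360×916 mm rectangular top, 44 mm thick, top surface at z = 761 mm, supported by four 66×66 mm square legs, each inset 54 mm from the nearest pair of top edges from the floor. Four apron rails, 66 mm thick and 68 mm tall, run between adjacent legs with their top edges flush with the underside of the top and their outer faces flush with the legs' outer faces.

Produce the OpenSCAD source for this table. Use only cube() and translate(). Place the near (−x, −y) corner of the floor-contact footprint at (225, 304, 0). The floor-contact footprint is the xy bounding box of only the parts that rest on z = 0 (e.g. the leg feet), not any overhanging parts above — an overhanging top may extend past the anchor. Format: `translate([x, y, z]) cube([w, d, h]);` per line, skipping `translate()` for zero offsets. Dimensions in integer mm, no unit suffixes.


// leg_h = 761 - 44 = 717
// apron z = 717 - 68 = 649
translate([171, 250, 717]) cube([1360, 916, 44]);
translate([225, 304, 0]) cube([66, 66, 717]);
translate([1411, 304, 0]) cube([66, 66, 717]);
translate([225, 1046, 0]) cube([66, 66, 717]);
translate([1411, 1046, 0]) cube([66, 66, 717]);
translate([291, 304, 649]) cube([1120, 66, 68]);
translate([291, 1046, 649]) cube([1120, 66, 68]);
translate([225, 370, 649]) cube([66, 676, 68]);
translate([1411, 370, 649]) cube([66, 676, 68]);


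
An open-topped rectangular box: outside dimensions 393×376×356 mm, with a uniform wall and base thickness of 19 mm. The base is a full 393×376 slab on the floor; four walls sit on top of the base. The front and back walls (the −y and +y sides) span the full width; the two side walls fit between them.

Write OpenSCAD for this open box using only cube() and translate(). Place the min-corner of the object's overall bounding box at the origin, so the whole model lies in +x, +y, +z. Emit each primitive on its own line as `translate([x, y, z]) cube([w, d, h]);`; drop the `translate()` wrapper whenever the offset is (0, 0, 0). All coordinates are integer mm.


cube([393, 376, 19]);
translate([0, 0, 19]) cube([393, 19, 337]);
translate([0, 357, 19]) cube([393, 19, 337]);
translate([0, 19, 19]) cube([19, 338, 337]);
translate([374, 19, 19]) cube([19, 338, 337]);


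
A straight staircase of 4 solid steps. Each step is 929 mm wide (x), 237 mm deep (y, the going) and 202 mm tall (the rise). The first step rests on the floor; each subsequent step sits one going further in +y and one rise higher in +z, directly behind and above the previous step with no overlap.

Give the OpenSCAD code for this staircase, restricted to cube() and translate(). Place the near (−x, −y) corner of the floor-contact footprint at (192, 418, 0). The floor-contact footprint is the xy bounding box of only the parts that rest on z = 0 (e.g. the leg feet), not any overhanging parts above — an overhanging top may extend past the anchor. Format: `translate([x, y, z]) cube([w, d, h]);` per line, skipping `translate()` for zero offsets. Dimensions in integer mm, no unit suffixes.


translate([192, 418, 0]) cube([929, 237, 202]);
translate([192, 655, 202]) cube([929, 237, 202]);
translate([192, 892, 404]) cube([929, 237, 202]);
translate([192, 1129, 606]) cube([929, 237, 202]);


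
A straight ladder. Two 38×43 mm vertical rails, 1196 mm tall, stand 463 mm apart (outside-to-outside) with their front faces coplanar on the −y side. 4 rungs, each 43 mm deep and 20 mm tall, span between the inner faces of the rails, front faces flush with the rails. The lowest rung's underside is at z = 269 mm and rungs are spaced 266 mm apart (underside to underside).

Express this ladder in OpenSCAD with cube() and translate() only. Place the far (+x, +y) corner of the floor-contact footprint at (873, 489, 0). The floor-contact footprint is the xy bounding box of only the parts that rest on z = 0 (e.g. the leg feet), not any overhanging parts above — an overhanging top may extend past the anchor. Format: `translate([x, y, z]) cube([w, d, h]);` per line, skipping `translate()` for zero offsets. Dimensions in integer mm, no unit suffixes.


// rung span = 463 - 2*38 = 387
// rung[k] z = 269 + k*266
translate([410, 446, 0]) cube([38, 43, 1196]);
translate([835, 446, 0]) cube([38, 43, 1196]);
translate([448, 446, 269]) cube([387, 43, 20]);
translate([448, 446, 535]) cube([387, 43, 20]);
translate([448, 446, 801]) cube([387, 43, 20]);
translate([448, 446, 1067]) cube([387, 43, 20]);


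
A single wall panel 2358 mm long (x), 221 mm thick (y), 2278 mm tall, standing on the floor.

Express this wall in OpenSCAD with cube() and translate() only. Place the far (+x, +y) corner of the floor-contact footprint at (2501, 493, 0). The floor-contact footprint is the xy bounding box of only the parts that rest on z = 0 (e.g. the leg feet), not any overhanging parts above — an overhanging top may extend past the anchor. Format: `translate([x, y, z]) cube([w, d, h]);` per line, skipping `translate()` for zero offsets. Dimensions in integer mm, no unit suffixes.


translate([143, 272, 0]) cube([2358, 221, 2278]);


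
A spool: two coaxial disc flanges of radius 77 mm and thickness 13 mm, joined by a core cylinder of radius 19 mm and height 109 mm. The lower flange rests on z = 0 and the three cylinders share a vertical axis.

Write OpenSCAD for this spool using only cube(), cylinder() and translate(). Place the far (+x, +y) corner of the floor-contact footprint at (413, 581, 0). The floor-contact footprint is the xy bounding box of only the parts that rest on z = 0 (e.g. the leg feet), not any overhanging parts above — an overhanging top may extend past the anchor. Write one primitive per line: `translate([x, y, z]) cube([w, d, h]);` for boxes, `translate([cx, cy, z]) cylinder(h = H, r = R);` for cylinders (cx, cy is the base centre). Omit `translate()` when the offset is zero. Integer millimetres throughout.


translate([336, 504, 0]) cylinder(h = 13, r = 77);
translate([336, 504, 13]) cylinder(h = 109, r = 19);
translate([336, 504, 122]) cylinder(h = 13, r = 77);


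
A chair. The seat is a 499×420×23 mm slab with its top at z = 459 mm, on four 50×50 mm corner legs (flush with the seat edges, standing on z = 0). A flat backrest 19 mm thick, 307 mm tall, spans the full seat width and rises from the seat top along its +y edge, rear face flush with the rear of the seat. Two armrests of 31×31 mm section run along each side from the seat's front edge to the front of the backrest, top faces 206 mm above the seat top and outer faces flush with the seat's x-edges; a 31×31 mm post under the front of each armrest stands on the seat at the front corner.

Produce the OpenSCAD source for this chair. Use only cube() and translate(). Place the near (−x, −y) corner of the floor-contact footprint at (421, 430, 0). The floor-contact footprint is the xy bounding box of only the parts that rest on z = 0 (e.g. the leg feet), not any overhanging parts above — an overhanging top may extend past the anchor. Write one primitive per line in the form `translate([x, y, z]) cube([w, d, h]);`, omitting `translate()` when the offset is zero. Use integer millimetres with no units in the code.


translate([421, 430, 436]) cube([499, 420, 23]);
translate([421, 430, 0]) cube([50, 50, 436]);
translate([870, 430, 0]) cube([50, 50, 436]);
translate([421, 800, 0]) cube([50, 50, 436]);
translate([870, 800, 0]) cube([50, 50, 436]);
translate([421, 831, 459]) cube([499, 19, 307]);
translate([421, 430, 634]) cube([31, 401, 31]);
translate([889, 430, 634]) cube([31, 401, 31]);
translate([421, 430, 459]) cube([31, 31, 175]);
translate([889, 430, 459]) cube([31, 31, 175]);


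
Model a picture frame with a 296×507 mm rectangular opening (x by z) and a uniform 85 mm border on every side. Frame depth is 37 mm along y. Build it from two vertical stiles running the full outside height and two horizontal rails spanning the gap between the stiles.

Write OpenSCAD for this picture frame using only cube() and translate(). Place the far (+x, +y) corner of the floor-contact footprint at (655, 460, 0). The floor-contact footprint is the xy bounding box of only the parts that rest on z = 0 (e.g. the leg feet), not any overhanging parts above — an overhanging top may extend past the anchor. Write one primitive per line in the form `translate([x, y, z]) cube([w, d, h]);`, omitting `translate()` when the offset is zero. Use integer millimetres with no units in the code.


translate([189, 423, 0]) cube([85, 37, 677]);
translate([570, 423, 0]) cube([85, 37, 677]);
translate([274, 423, 0]) cube([296, 37, 85]);
translate([274, 423, 592]) cube([296, 37, 85]);


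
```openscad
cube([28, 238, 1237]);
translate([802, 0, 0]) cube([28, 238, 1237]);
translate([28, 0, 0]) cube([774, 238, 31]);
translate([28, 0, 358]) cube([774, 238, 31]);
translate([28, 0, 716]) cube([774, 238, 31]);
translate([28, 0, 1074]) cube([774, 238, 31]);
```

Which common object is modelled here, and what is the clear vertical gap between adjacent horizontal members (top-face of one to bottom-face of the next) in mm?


A bookshelf. The clear shelf gap is 327 mm.

Two tall side panels with 4 horizontal boards between them — a bookshelf. The first two shelf undersides are at z = 0 and z = 358; with shelf thickness 31, the clear gap is 358 − 0 − 31 = 327 mm.


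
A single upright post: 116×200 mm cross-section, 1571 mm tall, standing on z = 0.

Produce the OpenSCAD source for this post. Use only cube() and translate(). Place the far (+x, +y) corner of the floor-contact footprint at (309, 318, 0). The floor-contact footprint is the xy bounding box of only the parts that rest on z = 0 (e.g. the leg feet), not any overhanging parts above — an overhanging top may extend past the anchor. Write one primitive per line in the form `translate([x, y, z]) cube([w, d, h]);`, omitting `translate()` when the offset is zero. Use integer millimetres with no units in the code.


translate([193, 118, 0]) cube([116, 200, 1571]);


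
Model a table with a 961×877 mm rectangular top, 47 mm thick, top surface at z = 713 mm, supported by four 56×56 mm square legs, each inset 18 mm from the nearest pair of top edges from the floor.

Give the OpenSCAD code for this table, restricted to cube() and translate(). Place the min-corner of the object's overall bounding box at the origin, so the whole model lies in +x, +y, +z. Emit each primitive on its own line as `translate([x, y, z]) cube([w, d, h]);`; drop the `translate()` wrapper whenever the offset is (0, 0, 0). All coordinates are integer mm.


translate([0, 0, 666]) cube([961, 877, 47]);
translate([18, 18, 0]) cube([56, 56, 666]);
translate([887, 18, 0]) cube([56, 56, 666]);
translate([18, 803, 0]) cube([56, 56, 666]);
translate([887, 803, 0]) cube([56, 56, 666]);


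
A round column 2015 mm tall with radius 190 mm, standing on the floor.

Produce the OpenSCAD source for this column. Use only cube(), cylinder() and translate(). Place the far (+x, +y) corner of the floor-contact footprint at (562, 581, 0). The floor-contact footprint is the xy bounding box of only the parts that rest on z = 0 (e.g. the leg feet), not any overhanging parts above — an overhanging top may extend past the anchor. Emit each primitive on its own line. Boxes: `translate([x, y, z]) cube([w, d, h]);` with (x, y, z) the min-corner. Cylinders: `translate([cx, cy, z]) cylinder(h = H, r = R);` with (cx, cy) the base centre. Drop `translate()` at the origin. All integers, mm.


translate([372, 391, 0]) cylinder(h = 2015, r = 190);


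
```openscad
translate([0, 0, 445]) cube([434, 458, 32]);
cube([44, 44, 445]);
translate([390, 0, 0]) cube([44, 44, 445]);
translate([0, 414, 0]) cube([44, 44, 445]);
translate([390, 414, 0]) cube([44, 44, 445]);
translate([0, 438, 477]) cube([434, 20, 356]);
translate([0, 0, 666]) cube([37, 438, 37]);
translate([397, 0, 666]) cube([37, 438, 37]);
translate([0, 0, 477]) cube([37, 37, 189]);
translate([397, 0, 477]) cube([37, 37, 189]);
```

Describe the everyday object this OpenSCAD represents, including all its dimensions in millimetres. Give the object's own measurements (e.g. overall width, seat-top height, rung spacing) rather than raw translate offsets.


A chair. The seat is a 434×458×32 mm slab with its top at z = 477 mm, on four 44×44 mm corner legs (flush with the seat edges, standing on z = 0). A flat backrest 20 mm thick, 356 mm tall, spans the full seat width and rises from the seat top along its +y edge, rear face flush with the rear of the seat. Two armrests of 37×37 mm section run along each side from the seat's front edge to the front of the backrest, top faces 226 mm above the seat top and outer faces flush with the seat's x-edges; a 37×37 mm post under the front of each armrest stands on the seat at the front corner.


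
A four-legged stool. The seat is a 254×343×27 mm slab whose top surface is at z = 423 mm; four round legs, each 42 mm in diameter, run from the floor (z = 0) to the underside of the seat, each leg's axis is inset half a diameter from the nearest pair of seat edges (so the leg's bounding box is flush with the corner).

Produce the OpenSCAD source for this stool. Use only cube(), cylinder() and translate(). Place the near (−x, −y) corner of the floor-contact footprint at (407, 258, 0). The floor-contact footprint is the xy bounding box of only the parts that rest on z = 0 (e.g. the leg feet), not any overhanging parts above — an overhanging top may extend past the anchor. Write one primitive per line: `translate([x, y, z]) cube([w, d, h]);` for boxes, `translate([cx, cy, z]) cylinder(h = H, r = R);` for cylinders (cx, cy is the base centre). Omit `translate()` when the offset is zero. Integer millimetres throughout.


// leg_h = 423 - 27 = 396
translate([407, 258, 396]) cube([254, 343, 27]);
translate([428, 279, 0]) cylinder(h = 396, r = 21);
translate([640, 279, 0]) cylinder(h = 396, r = 21);
translate([428, 580, 0]) cylinder(h = 396, r = 21);
translate([640, 580, 0]) cylinder(h = 396, r = 21);


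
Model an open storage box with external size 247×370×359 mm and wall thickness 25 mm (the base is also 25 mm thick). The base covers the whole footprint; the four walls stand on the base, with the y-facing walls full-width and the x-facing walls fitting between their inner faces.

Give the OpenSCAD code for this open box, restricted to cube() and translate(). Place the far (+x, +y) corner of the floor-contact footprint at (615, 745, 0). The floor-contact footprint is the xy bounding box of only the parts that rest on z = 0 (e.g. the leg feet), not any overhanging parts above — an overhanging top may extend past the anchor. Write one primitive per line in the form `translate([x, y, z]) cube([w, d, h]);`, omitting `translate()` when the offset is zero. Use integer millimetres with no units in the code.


translate([368, 375, 0]) cube([247, 370, 25]);
translate([368, 375, 25]) cube([247, 25, 334]);
translate([368, 720, 25]) cube([247, 25, 334]);
translate([368, 400, 25]) cube([25, 320, 334]);
translate([590, 400, 25]) cube([25, 320, 334]);


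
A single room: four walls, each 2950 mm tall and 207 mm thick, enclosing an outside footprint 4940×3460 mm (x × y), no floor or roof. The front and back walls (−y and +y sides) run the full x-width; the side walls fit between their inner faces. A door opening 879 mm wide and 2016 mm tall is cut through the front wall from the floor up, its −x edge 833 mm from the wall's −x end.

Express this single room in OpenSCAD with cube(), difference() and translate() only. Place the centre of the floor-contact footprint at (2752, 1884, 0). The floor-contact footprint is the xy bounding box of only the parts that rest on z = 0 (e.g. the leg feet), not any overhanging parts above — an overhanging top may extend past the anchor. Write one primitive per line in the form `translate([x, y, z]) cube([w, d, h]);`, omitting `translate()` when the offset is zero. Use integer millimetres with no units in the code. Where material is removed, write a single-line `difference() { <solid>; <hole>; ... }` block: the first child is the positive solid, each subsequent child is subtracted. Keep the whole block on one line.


difference() { translate([282, 154, 0]) cube([4940, 207, 2950]); translate([1115, 154, 0]) cube([879, 207, 2016]); }
translate([282, 3407, 0]) cube([4940, 207, 2950]);
translate([282, 361, 0]) cube([207, 3046, 2950]);
translate([5015, 361, 0]) cube([207, 3046, 2950]);


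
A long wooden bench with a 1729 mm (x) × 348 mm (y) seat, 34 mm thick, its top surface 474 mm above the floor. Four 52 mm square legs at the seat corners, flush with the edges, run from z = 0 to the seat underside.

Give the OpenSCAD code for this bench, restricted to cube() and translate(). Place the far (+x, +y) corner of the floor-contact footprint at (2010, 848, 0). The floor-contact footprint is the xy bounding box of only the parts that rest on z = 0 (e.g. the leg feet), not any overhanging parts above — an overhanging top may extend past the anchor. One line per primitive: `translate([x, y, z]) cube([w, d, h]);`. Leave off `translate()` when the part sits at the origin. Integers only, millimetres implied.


translate([281, 500, 440]) cube([1729, 348, 34]);
translate([281, 500, 0]) cube([52, 52, 440]);
translate([281, 796, 0]) cube([52, 52, 440]);
translate([1958, 500, 0]) cube([52, 52, 440]);
translate([1958, 796, 0]) cube([52, 52, 440]);


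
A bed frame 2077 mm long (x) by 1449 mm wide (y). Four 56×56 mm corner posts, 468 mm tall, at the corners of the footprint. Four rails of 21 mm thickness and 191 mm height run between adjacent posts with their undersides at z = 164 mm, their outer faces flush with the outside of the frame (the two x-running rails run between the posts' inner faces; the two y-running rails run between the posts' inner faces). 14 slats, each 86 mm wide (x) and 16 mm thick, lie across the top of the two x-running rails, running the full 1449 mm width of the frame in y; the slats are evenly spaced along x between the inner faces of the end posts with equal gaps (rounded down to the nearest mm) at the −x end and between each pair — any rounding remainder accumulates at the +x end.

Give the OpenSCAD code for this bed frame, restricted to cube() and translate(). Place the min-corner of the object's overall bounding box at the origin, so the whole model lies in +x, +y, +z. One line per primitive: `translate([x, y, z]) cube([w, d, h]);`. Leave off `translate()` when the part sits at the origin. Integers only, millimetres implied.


cube([56, 56, 468]);
translate([0, 1393, 0]) cube([56, 56, 468]);
translate([2021, 0, 0]) cube([56, 56, 468]);
translate([2021, 1393, 0]) cube([56, 56, 468]);
translate([56, 0, 164]) cube([1965, 21, 191]);
translate([56, 1428, 164]) cube([1965, 21, 191]);
translate([0, 56, 164]) cube([21, 1337, 191]);
translate([2056, 56, 164]) cube([21, 1337, 191]);
translate([106, 0, 355]) cube([86, 1449, 16]);
translate([242, 0, 355]) cube([86, 1449, 16]);
translate([378, 0, 355]) cube([86, 1449, 16]);
translate([514, 0, 355]) cube([86, 1449, 16]);
translate([650, 0, 355]) cube([86, 1449, 16]);
translate([786, 0, 355]) cube([86, 1449, 16]);
translate([922, 0, 355]) cube([86, 1449, 16]);
translate([1058, 0, 355]) cube([86, 1449, 16]);
translate([1194, 0, 355]) cube([86, 1449, 16]);
translate([1330, 0, 355]) cube([86, 1449, 16]);
translate([1466, 0, 355]) cube([86, 1449, 16]);
translate([1602, 0, 355]) cube([86, 1449, 16]);
translate([1738, 0, 355]) cube([86, 1449, 16]);
translate([1874, 0, 355]) cube([86, 1449, 16]);


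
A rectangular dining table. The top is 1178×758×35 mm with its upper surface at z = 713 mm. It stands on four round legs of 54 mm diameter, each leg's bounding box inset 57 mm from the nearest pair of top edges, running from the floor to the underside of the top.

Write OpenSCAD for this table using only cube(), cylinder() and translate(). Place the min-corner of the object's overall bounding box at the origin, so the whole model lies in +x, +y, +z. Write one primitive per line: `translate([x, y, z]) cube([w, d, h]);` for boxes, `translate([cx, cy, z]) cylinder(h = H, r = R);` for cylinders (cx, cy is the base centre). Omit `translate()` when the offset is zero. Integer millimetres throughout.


translate([0, 0, 678]) cube([1178, 758, 35]);
translate([84, 84, 0]) cylinder(h = 678, r = 27);
translate([1094, 84, 0]) cylinder(h = 678, r = 27);
translate([84, 674, 0]) cylinder(h = 678, r = 27);
translate([1094, 674, 0]) cylinder(h = 678, r = 27);


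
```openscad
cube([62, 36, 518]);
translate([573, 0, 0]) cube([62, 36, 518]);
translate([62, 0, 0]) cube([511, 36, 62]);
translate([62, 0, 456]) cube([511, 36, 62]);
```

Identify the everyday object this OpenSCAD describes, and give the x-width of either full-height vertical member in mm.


A picture frame. The border width is 62 mm.

Four thin pieces enclosing a rectangular opening — a picture frame. The two full-height stiles are 518 mm tall; the top rail sits at z = 456 and is 62 mm tall, so the border above the opening is 518 − 456 = 62 mm, matching the stile x-width.


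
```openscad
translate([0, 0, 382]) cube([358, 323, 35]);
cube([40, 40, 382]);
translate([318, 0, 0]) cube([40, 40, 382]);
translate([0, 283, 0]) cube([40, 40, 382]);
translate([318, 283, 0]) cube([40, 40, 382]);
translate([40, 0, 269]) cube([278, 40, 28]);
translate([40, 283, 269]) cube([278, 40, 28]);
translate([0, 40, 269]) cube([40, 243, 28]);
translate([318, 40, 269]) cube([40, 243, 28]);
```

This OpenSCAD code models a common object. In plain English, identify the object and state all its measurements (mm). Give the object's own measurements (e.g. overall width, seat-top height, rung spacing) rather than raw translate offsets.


A four-legged stool. The seat is a 358×323×35 mm slab whose top surface is at z = 417 mm; four square legs, each 40×40 mm in cross-section, run from the floor (z = 0) to the underside of the seat, each flush with a corner of the seat. Four stretchers, 40 mm wide and 28 mm tall, connect adjacent legs with their undersides at z = 269 mm, each running between the inner faces of the legs it joins and aligned with the legs' outer faces on the other axis.


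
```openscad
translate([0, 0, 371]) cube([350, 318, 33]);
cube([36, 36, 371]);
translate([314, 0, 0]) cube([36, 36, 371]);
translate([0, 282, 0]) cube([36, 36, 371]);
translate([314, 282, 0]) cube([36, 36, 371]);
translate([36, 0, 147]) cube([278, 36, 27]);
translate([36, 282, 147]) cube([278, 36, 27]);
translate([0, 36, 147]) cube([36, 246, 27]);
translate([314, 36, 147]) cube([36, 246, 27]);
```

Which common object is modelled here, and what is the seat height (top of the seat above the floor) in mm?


A stool. The seat height is 404 mm.

A 350×318×33 slab at z = 371 on four corner posts — a stool. The seat top is 371 + 33 = 404 mm.


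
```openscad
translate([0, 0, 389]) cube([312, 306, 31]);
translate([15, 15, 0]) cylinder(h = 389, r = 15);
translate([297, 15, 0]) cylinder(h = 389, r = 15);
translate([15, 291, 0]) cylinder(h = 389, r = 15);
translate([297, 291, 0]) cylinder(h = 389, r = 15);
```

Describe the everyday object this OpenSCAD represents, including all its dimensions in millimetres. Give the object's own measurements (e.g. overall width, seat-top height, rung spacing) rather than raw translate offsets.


A four-legged stool. The seat is a 312×306×31 mm slab whose top surface is at z = 420 mm; four round legs, each 30 mm in diameter, run from the floor (z = 0) to the underside of the seat, each leg's axis is inset half a diameter from the nearest pair of seat edges (so the leg's bounding box is flush with the corner).


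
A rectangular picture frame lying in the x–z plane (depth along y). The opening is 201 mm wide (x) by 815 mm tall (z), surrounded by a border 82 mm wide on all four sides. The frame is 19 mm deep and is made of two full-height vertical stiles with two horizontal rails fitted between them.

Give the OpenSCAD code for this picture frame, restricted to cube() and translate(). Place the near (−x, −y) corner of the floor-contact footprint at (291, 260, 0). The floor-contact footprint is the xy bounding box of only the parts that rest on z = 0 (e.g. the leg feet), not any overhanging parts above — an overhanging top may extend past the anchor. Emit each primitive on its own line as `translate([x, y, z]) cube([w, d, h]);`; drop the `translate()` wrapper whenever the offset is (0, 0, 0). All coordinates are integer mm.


translate([291, 260, 0]) cube([82, 19, 979]);
translate([574, 260, 0]) cube([82, 19, 979]);
translate([373, 260, 0]) cube([201, 19, 82]);
translate([373, 260, 897]) cube([201, 19, 82]);


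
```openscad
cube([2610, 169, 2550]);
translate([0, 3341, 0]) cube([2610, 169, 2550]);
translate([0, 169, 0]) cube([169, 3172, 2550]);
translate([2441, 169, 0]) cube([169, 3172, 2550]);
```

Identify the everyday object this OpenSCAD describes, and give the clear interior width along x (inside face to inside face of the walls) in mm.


A house (or room) frame. The interior width is 2272 mm.

Four 2550 mm walls enclosing a rectangle with no floor or roof — a room or house frame. Outside width is 2610 mm and wall thickness is 169 mm, so the interior width is 2610 − 2 × 169 = 2272 mm.


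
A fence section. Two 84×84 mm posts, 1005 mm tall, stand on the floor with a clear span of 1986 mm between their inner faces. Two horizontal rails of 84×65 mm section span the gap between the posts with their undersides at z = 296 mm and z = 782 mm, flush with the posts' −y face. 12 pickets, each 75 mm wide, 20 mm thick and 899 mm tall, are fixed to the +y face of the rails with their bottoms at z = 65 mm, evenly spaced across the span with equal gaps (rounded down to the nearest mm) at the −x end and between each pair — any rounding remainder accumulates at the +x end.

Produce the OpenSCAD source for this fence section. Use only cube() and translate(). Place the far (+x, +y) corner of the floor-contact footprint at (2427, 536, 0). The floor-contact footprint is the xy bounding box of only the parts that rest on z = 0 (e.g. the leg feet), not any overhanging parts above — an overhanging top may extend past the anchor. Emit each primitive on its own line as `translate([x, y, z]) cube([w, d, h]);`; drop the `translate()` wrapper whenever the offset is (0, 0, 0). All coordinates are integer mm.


translate([273, 452, 0]) cube([84, 84, 1005]);
translate([2343, 452, 0]) cube([84, 84, 1005]);
translate([357, 452, 296]) cube([1986, 84, 65]);
translate([357, 452, 782]) cube([1986, 84, 65]);
translate([440, 536, 65]) cube([75, 20, 899]);
translate([598, 536, 65]) cube([75, 20, 899]);
translate([756, 536, 65]) cube([75, 20, 899]);
translate([914, 536, 65]) cube([75, 20, 899]);
translate([1072, 536, 65]) cube([75, 20, 899]);
translate([1230, 536, 65]) cube([75, 20, 899]);
translate([1388, 536, 65]) cube([75, 20, 899]);
translate([1546, 536, 65]) cube([75, 20, 899]);
translate([1704, 536, 65]) cube([75, 20, 899]);
translate([1862, 536, 65]) cube([75, 20, 899]);
translate([2020, 536, 65]) cube([75, 20, 899]);
translate([2178, 536, 65]) cube([75, 20, 899]);


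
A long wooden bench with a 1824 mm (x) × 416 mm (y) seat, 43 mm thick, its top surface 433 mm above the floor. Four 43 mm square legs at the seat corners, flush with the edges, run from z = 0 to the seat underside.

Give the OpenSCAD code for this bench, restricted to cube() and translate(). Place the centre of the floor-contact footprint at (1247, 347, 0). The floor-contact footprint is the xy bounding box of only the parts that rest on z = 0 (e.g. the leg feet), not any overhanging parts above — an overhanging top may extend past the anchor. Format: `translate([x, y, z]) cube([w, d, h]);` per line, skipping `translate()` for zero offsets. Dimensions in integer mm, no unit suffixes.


// leg_h = 433 − 43 = 390
translate([335, 139, 390]) cube([1824, 416, 43]);
translate([335, 139, 0]) cube([43, 43, 390]);
translate([335, 512, 0]) cube([43, 43, 390]);
translate([2116, 139, 0]) cube([43, 43, 390]);
translate([2116, 512, 0]) cube([43, 43, 390]);


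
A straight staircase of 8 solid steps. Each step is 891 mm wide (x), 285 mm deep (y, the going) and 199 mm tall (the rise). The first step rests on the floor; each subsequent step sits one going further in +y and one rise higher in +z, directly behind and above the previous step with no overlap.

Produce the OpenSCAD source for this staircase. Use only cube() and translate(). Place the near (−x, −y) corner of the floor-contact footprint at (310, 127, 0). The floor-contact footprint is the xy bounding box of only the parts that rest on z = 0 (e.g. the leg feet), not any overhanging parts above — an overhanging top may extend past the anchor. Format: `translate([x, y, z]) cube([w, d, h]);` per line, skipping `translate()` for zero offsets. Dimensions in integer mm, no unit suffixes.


translate([310, 127, 0]) cube([891, 285, 199]);
translate([310, 412, 199]) cube([891, 285, 199]);
translate([310, 697, 398]) cube([891, 285, 199]);
translate([310, 982, 597]) cube([891, 285, 199]);
translate([310, 1267, 796]) cube([891, 285, 199]);
translate([310, 1552, 995]) cube([891, 285, 199]);
translate([310, 1837, 1194]) cube([891, 285, 199]);
translate([310, 2122, 1393]) cube([891, 285, 199]);


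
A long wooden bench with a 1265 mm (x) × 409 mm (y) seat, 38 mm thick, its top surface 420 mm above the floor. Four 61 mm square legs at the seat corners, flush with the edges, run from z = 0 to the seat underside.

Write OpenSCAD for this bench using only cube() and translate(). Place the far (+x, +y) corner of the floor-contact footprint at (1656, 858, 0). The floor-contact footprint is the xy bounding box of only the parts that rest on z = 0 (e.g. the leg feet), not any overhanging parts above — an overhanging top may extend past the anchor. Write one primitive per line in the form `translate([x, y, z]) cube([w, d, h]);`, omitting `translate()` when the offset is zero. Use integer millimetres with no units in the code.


translate([391, 449, 382]) cube([1265, 409, 38]);
translate([391, 449, 0]) cube([61, 61, 382]);
translate([391, 797, 0]) cube([61, 61, 382]);
translate([1595, 449, 0]) cube([61, 61, 382]);
translate([1595, 797, 0]) cube([61, 61, 382]);


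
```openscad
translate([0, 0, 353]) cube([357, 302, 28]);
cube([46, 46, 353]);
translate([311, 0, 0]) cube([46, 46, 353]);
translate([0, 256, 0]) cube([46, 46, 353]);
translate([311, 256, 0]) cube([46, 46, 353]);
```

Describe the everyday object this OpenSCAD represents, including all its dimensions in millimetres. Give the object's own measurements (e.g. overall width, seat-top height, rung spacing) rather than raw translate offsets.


A four-legged stool. The seat is a 357×302×28 mm slab whose top surface is at z = 381 mm; four square legs, each 46×46 mm in cross-section, run from the floor (z = 0) to the underside of the seat, each flush with a corner of the seat.


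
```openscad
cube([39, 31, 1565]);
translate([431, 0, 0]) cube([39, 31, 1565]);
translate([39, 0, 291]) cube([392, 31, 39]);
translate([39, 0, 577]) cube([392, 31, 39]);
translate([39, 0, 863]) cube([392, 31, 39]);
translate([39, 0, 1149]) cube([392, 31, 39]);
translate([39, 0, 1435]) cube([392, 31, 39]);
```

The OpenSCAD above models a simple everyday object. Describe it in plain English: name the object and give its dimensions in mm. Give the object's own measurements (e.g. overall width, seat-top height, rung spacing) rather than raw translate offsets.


A straight ladder. Two 39×31 mm vertical rails, 1565 mm tall, stand 470 mm apart (outside-to-outside) with their front faces coplanar on the −y side. 5 rungs, each 31 mm deep and 39 mm tall, span between the inner faces of the rails, front faces flush with the rails. The lowest rung's underside is at z = 291 mm and rungs are spaced 286 mm apart (underside to underside).


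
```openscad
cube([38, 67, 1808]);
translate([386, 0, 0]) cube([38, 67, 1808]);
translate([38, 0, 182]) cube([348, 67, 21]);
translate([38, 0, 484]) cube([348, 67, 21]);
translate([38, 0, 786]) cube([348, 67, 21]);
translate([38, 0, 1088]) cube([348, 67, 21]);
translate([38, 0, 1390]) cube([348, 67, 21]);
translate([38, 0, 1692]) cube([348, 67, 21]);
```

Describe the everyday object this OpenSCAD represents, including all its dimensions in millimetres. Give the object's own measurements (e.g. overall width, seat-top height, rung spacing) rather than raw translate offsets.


A straight ladder. Two 38×67 mm vertical rails, 1808 mm tall, stand 424 mm apart (outside-to-outside) with their front faces coplanar on the −y side. 6 rungs, each 67 mm deep and 21 mm tall, span between the inner faces of the rails, front faces flush with the rails. The lowest rung's underside is at z = 182 mm and rungs are spaced 302 mm apart (underside to underside).


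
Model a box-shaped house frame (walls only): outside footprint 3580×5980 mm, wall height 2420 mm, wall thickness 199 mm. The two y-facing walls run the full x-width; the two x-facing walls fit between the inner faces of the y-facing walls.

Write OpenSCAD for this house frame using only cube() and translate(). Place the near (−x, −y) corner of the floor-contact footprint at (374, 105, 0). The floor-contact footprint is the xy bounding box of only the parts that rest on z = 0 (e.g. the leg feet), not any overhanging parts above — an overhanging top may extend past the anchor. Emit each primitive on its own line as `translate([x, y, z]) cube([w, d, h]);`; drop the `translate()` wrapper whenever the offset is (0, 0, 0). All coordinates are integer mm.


translate([374, 105, 0]) cube([3580, 199, 2420]);
translate([374, 5886, 0]) cube([3580, 199, 2420]);
translate([374, 304, 0]) cube([199, 5582, 2420]);
translate([3755, 304, 0]) cube([199, 5582, 2420]);


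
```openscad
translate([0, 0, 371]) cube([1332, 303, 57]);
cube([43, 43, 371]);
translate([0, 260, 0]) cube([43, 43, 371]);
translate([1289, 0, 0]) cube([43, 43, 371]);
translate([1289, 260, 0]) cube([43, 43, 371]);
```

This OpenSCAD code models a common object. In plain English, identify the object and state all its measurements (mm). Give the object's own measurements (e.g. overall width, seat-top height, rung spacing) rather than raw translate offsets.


A bench: a 1332×303 mm seat slab, 57 mm thick, top at z = 428 mm, on four 43×43 mm square legs flush with the seat corners and standing on z = 0.


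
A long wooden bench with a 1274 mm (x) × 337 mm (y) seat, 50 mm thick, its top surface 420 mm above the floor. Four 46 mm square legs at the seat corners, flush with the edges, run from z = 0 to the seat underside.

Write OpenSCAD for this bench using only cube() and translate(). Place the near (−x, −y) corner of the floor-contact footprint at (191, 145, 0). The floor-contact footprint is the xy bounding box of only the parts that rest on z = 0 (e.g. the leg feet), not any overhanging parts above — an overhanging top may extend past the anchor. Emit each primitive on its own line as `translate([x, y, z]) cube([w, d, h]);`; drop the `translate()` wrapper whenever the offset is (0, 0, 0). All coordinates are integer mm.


translate([191, 145, 370]) cube([1274, 337, 50]);
translate([191, 145, 0]) cube([46, 46, 370]);
translate([191, 436, 0]) cube([46, 46, 370]);
translate([1419, 145, 0]) cube([46, 46, 370]);
translate([1419, 436, 0]) cube([46, 46, 370]);


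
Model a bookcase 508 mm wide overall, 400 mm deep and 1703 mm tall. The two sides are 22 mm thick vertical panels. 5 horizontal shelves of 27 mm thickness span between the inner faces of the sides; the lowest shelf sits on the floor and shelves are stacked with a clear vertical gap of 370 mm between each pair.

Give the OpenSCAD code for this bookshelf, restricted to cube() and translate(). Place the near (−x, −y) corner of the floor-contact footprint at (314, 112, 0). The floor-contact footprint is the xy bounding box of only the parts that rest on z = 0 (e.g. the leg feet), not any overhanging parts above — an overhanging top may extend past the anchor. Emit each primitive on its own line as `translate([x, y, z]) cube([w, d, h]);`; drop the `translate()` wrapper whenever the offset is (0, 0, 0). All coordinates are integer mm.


translate([314, 112, 0]) cube([22, 400, 1703]);
translate([800, 112, 0]) cube([22, 400, 1703]);
translate([336, 112, 0]) cube([464, 400, 27]);
translate([336, 112, 397]) cube([464, 400, 27]);
translate([336, 112, 794]) cube([464, 400, 27]);
translate([336, 112, 1191]) cube([464, 400, 27]);
translate([336, 112, 1588]) cube([464, 400, 27]);


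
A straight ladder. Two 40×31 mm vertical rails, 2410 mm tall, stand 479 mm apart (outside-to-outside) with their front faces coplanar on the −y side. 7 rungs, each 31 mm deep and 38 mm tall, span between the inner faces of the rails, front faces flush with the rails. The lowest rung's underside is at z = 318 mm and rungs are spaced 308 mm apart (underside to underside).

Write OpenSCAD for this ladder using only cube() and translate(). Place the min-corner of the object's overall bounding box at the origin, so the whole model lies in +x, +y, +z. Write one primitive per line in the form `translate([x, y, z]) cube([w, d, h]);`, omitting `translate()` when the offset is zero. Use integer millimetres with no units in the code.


cube([40, 31, 2410]);
translate([439, 0, 0]) cube([40, 31, 2410]);
translate([40, 0, 318]) cube([399, 31, 38]);
translate([40, 0, 626]) cube([399, 31, 38]);
translate([40, 0, 934]) cube([399, 31, 38]);
translate([40, 0, 1242]) cube([399, 31, 38]);
translate([40, 0, 1550]) cube([399, 31, 38]);
translate([40, 0, 1858]) cube([399, 31, 38]);
translate([40, 0, 2166]) cube([399, 31, 38]);


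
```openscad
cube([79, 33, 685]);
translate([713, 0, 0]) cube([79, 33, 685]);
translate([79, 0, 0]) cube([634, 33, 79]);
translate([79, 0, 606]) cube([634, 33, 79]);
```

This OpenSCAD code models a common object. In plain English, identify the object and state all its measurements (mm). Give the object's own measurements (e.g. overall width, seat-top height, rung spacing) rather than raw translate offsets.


A rectangular picture frame lying in the x–z plane (depth along y). The opening is 634 mm wide (x) by 527 mm tall (z), surrounded by a border 79 mm wide on all four sides. The frame is 33 mm deep and is made of two full-height vertical stiles with two horizontal rails fitted between them.


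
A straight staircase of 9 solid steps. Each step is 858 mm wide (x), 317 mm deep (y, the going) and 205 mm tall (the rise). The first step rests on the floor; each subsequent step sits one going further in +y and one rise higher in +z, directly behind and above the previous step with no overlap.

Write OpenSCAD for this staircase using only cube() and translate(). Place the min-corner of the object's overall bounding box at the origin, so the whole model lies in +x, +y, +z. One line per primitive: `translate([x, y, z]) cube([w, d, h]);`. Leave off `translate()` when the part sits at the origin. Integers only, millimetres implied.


cube([858, 317, 205]);
translate([0, 317, 205]) cube([858, 317, 205]);
translate([0, 634, 410]) cube([858, 317, 205]);
translate([0, 951, 615]) cube([858, 317, 205]);
translate([0, 1268, 820]) cube([858, 317, 205]);
translate([0, 1585, 1025]) cube([858, 317, 205]);
translate([0, 1902, 1230]) cube([858, 317, 205]);
translate([0, 2219, 1435]) cube([858, 317, 205]);
translate([0, 2536, 1640]) cube([858, 317, 205]);
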